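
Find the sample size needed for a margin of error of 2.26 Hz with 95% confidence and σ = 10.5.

n = (z*σ/E)² = (1.96×10.5/2.26)² = 82.9 → n = 83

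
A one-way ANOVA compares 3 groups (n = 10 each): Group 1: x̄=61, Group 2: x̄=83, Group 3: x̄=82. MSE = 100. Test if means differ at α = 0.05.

Grand mean = 75.33. SS_between = 3086.67, MS_between = 1543.33. F = 15.433, F_crit ≈ 3.354. Reject H₀.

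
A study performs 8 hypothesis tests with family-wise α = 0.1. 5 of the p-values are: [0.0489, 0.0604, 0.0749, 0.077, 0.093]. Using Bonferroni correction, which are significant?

Bonferroni α = 0.1/8 = 0.0125. None of the given p-values are significant.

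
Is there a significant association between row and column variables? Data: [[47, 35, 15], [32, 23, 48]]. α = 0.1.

χ² = 22.457. df = 2, critical = 4.605. Reject H₀. Variables are dependent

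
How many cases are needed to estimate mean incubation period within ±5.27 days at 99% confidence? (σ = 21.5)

n = (z*σ/E)² = (2.576×21.5/5.27)² = 110.4 → n = 111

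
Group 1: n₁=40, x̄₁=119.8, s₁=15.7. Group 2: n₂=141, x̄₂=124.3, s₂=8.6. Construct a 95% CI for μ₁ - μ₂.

Difference = -4.5. SE = √(15.7²/40 + 8.6²/141) = 2.586. CI = (-9.57, 0.57)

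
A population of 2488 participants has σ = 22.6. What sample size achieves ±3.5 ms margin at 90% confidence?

Without FPC: n₀ = (1.645×22.6/3.5)² = 112.827. With FPC: n = n₀N/(n₀+N-1) = 108.0 → n = 108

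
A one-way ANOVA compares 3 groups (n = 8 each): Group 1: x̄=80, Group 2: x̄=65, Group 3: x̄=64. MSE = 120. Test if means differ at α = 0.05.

Grand mean = 69.67. SS_between = 1285.33, MS_between = 642.67. F = 5.356, F_crit ≈ 3.467. Reject H₀.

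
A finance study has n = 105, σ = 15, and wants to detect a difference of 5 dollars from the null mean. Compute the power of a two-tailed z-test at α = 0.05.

SE = σ/√n = 15/√105 = 1.464. Non-centrality λ = d/SE = 5/1.464 = 3.416. Power ≈ Φ(λ - z_{α/2}) = Φ(3.416 - 1.96) = Φ(1.456) = 0.927.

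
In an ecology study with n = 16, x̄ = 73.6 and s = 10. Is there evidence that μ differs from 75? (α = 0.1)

t = (x̄ - μ₀)/(s/√n) = (73.6 - 75)/(10/√16) = -0.56. df = 15, critical t = ±1.753. Fail to reject H₀.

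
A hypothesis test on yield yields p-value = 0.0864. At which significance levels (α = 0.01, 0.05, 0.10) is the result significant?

p = 0.0864. Significant at: α = 0.1.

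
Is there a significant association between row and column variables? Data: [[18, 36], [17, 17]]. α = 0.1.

χ² = 2.419. df = 1, critical = 2.706. Fail to reject H₀. No evidence of dependence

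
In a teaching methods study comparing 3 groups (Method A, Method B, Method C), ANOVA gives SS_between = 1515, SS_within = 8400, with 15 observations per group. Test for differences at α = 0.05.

df_between = 2, df_within = 42. F = MS_between/MS_within = 757.5/200.0 = 3.788. F_crit ≈ 3.22. Reject H₀. At least one mean differs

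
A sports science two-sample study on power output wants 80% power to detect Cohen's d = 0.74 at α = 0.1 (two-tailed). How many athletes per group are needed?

z_{α/2} = 1.645, z_β = Φ⁻¹(0.8) = 0.842. For medium effect (d = 0.74): n per group = 2(z_{α/2} + z_β)²/d² = 2(1.645 + 0.842)²/0.74² = 22.6 → 23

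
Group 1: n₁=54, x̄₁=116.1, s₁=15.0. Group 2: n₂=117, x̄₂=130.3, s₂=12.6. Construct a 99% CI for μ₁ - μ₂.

Difference = -14.2. SE = √(15.0²/54 + 12.6²/117) = 2.35. CI = (-20.25, -8.15)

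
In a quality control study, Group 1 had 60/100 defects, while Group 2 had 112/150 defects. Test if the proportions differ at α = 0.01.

p̂₁ = 0.6, p̂₂ = 0.747, pooled p̂ = 0.688. z = -2.452. Critical: ±2.576. Fail to reject H₀.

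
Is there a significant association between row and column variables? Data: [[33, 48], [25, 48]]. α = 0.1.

χ² = 0.69. df = 1, critical = 2.706. Fail to reject H₀. No evidence of dependence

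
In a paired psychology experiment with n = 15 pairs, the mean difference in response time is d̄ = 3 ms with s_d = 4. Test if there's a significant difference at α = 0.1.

t = d̄/(s_d/√n) = 3/(4/√15) = 2.905. df = 14, critical t = ±1.761. Reject H₀.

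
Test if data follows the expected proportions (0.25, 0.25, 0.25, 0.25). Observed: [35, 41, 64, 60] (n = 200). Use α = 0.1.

Expected: [50.0, 50.0, 50.0, 50.0]. χ² = 12.04. df = 3, critical = 6.251. Reject H₀.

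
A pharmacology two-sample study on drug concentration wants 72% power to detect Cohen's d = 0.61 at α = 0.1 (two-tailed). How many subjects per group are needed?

z_{α/2} = 1.645, z_β = Φ⁻¹(0.72) = 0.583. For medium effect (d = 0.61): n per group = 2(z_{α/2} + z_β)²/d² = 2(1.645 + 0.583)²/0.61² = 26.7 → 27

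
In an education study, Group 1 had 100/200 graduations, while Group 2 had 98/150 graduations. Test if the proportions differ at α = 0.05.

p̂₁ = 0.5, p̂₂ = 0.653, pooled p̂ = 0.566. z = -2.864. Critical: ±1.96. Reject H₀.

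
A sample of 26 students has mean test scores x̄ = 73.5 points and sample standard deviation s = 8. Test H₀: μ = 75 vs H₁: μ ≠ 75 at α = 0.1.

t = (x̄ - μ₀)/(s/√n) = (73.5 - 75)/(8/√26) = -0.956. df = 25, critical t = ±1.708. Fail to reject H₀.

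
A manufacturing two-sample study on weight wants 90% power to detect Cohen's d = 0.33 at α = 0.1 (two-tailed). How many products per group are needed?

z_{α/2} = 1.645, z_β = Φ⁻¹(0.9) = 1.282. For small effect (d = 0.33): n per group = 2(z_{α/2} + z_β)²/d² = 2(1.645 + 1.282)²/0.33² = 157.3 → 158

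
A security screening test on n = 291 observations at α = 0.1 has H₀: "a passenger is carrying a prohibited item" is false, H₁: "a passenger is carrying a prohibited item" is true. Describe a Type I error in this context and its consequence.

Type I error: rejecting H₀ when it is true — concluding that a passenger is carrying a prohibited item when in fact it is not. Consequence: detaining an innocent passenger — delay and inconvenience.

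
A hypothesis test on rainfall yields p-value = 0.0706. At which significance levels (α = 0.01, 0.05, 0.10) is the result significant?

p = 0.0706. Significant at: α = 0.1.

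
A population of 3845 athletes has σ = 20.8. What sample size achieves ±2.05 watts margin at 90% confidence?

Without FPC: n₀ = (1.645×20.8/2.05)² = 278.581. With FPC: n = n₀N/(n₀+N-1) = 259.8 → n = 260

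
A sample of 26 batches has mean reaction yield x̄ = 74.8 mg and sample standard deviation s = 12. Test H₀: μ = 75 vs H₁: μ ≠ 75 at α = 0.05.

t = (x̄ - μ₀)/(s/√n) = (74.8 - 75)/(12/√26) = -0.085. df = 25, critical t = ±2.06. Fail to reject H₀.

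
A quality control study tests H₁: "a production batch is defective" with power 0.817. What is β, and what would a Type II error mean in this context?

β = 1 - power = 1 - 0.817 = 0.183. A Type II error is failing to reject H₀ when H₀ is false (false negative) — here, failing to conclude that a production batch is defective when in fact it is true. Consequence: shipping a defective batch — faulty products reach customers.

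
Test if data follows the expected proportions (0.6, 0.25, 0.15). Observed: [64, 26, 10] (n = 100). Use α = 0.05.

Expected: [60.0, 25.0, 15.0]. χ² = 1.973. df = 2, critical = 5.991. Fail to reject H₀.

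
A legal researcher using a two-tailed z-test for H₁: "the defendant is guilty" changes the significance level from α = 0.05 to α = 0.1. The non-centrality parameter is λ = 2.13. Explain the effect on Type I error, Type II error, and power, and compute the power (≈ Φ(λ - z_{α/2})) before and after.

Increasing α from 0.05 to 0.1:
• Type I error rate increases (α is the Type I rate by definition).
• Critical value moves from z_{α/2} = 1.96 to 1.645, so power = Φ(λ - z_{α/2}) goes from Φ(2.13 - 1.96) = 0.567 to Φ(2.13 - 1.645) = 0.686.
• Type II error rate β = 1 - power therefore decreases (0.433 → 0.314).
Appropriate when false negatives are costly — here, acquitting a guilty person.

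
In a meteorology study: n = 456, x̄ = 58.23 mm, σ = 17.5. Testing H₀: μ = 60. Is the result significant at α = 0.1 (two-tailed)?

z = (58.23 - 60)/(17.5/√456) = -2.16. Since |z| > 1.645, significant at α = 0.1.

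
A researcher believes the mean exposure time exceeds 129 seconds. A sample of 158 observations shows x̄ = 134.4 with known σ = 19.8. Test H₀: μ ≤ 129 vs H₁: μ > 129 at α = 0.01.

z = 3.428. Critical value: 2.33. Reject H₀.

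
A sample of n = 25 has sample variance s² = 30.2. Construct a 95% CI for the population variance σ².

df = 24. χ²_{0.025} = 39.364, χ²_{0.975} = 12.401. CI for σ² = ((n-1)s²/χ²_{α/2}, (n-1)s²/χ²_{1-α/2}) = (24·30.2/39.364, 24·30.2/12.401) = (18.41, 58.45)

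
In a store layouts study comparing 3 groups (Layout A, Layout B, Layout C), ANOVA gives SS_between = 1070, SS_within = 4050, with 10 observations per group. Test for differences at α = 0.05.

df_between = 2, df_within = 27. F = MS_between/MS_within = 535.0/150.0 = 3.567. F_crit ≈ 3.354. Reject H₀. At least one mean differs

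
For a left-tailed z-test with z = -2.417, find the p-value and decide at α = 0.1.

p = P(Z < -2.417) = Φ(-2.417) ≈ 0.0078. Since p < 0.1, reject H₀ (significant) at α = 0.1.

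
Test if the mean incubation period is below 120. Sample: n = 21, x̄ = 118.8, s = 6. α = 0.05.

t = (118.8 - 120)/(6/√21) = -0.917, df = 20. Critical t = -1.725. Fail to reject H₀.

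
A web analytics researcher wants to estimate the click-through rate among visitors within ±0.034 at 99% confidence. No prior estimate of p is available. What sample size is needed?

Conservative approach: use p = 0.5 (maximizes p(1-p) = 0.25). n = z²(0.25)/E² = 2.576²×0.25/0.034² = 1435.1 → n = 1436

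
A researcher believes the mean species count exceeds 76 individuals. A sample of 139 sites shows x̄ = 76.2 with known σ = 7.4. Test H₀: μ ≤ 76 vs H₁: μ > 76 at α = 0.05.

z = 0.319. Critical value: 1.645. Fail to reject H₀.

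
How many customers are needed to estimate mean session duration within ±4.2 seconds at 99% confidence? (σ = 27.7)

n = (z*σ/E)² = (2.576×27.7/4.2)² = 288.6 → n = 289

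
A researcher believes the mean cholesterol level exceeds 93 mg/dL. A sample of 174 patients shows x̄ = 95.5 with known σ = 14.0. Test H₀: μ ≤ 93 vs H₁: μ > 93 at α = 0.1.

z = 2.356. Critical value: 1.28. Reject H₀.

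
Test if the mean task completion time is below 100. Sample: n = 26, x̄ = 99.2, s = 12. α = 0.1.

t = (99.2 - 100)/(12/√26) = -0.34, df = 25. Critical t = -1.316. Fail to reject H₀.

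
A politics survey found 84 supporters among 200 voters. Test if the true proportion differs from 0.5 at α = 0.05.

p̂ = 0.42, p₀ = 0.5. z = (p̂ - p₀)/√(p₀(1-p₀)/n) = -2.263. Critical: ±1.96. Reject H₀.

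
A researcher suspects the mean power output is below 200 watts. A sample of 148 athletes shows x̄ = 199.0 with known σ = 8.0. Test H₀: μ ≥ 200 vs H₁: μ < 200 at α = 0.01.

z = -1.521. Critical value: -2.33. Fail to reject H₀.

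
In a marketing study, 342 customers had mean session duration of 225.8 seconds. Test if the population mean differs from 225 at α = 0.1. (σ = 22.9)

z = (x̄ - μ₀)/(σ/√n) = (225.8 - 225)/(22.9/√342) = 0.646. Critical value: ±1.645. Since |0.646| ≤ 1.645, Fail to reject H₀.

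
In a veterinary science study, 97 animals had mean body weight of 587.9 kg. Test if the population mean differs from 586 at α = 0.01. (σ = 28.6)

z = (x̄ - μ₀)/(σ/√n) = (587.9 - 586)/(28.6/√97) = 0.654. Critical value: ±2.576. Since |0.654| ≤ 2.576, Fail to reject H₀.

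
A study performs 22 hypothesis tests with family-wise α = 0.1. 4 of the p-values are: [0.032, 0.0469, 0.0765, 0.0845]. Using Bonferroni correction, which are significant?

Bonferroni α = 0.1/22 = 0.00455. None of the given p-values are significant.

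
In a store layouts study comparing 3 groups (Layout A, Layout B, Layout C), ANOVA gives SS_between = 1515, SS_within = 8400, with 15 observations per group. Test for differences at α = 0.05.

df_between = 2, df_within = 42. F = MS_between/MS_within = 757.5/200.0 = 3.788. F_crit ≈ 3.22. Reject H₀. At least one mean differs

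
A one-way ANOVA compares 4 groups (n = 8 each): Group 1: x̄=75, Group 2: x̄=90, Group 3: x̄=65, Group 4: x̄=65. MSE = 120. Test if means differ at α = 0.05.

Grand mean = 73.75. SS_between = 3350.0, MS_between = 1116.67. F = 9.306, F_crit ≈ 2.947. Reject H₀.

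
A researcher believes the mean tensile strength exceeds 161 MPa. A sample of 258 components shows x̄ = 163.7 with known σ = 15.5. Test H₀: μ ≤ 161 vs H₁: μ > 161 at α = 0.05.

z = 2.798. Critical value: 1.645. Reject H₀.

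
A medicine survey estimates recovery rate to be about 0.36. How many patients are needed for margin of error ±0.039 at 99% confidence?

n = z²p(1-p)/E² = 2.576²×0.36×0.64/0.039² = 1005.2 → n = 1006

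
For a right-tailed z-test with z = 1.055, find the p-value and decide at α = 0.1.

p = P(Z > 1.055) = 1 - Φ(1.055) ≈ 0.1457. Since p ≥ 0.1, fail to reject H₀ (not significant) at α = 0.1.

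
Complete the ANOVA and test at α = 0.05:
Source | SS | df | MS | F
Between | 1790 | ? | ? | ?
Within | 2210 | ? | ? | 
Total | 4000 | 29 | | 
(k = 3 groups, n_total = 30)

df_between = 2, df_within = 27. MS_between = 895.0, MS_within = 81.85. F = 10.934, F_crit ≈ 3.354. Reject H₀.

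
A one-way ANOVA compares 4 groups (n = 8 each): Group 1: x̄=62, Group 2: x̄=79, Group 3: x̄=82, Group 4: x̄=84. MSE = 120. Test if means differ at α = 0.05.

Grand mean = 76.75. SS_between = 2422.0, MS_between = 807.33. F = 6.728, F_crit ≈ 2.947. Reject H₀.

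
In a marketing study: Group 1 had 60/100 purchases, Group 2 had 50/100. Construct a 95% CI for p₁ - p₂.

p̂₁ = 0.6, p̂₂ = 0.5. Difference = 0.1. CI = (-0.037, 0.237)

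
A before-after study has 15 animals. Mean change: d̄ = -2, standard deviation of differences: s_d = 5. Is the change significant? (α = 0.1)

t = d̄/(s_d/√n) = -2/(5/√15) = -1.549. df = 14, critical t = ±1.761. Fail to reject H₀.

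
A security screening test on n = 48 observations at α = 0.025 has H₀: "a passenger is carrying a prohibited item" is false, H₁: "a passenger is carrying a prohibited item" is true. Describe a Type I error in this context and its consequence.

Type I error: rejecting H₀ when it is true — concluding that a passenger is carrying a prohibited item when in fact it is not. Consequence: detaining an innocent passenger — delay and inconvenience.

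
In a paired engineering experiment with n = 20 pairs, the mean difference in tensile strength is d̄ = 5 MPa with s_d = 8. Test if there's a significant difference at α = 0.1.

t = d̄/(s_d/√n) = 5/(8/√20) = 2.795. df = 19, critical t = ±1.729. Reject H₀.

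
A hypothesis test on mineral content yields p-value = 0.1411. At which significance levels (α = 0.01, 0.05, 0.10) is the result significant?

p = 0.1411. Not significant at any of the given levels.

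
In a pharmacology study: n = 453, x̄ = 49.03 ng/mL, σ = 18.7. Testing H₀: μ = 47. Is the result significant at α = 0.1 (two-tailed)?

z = (49.03 - 47)/(18.7/√453) = 2.31. Since |z| > 1.645, significant at α = 0.1.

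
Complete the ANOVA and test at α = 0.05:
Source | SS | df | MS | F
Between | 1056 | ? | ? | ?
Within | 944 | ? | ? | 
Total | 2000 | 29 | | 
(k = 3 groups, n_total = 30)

df_between = 2, df_within = 27. MS_between = 528.0, MS_within = 34.96. F = 15.102, F_crit ≈ 3.354. Reject H₀.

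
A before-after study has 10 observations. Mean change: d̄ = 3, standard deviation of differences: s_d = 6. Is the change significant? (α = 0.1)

t = d̄/(s_d/√n) = 3/(6/√10) = 1.581. df = 9, critical t = ±1.833. Fail to reject H₀.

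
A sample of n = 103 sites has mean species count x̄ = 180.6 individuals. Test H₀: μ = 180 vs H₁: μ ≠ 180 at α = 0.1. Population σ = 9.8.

z = (x̄ - μ₀)/(σ/√n) = (180.6 - 180)/(9.8/√103) = 0.621. Critical value: ±1.645. Since |0.621| ≤ 1.645, Fail to reject H₀.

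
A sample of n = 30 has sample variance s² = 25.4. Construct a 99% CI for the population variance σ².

df = 29. χ²_{0.005} = 52.336, χ²_{0.995} = 13.121. CI for σ² = ((n-1)s²/χ²_{α/2}, (n-1)s²/χ²_{1-α/2}) = (29·25.4/52.336, 29·25.4/13.121) = (14.07, 56.14)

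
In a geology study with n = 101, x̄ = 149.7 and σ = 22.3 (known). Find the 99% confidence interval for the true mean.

CI = x̄ ± z*(σ/√n) = 149.7 ± 2.576(22.3/√101) = 149.7 ± 5.72 = (143.98, 155.42)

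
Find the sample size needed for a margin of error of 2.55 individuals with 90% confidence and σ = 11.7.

n = (z*σ/E)² = (1.645×11.7/2.55)² = 57.0 → n = 57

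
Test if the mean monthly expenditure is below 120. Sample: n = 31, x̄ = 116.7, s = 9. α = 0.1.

t = (116.7 - 120)/(9/√31) = -2.042, df = 30. Critical t = -1.31. Reject H₀.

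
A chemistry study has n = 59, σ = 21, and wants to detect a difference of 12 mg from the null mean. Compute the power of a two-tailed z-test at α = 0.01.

SE = σ/√n = 21/√59 = 2.734. Non-centrality λ = d/SE = 12/2.734 = 4.389. Power ≈ Φ(λ - z_{α/2}) = Φ(4.389 - 2.576) = Φ(1.813) = 0.965.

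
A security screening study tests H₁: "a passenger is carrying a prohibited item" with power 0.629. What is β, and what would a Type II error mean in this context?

β = 1 - power = 1 - 0.629 = 0.371. A Type II error is failing to reject H₀ when H₀ is false (false negative) — here, failing to conclude that a passenger is carrying a prohibited item when in fact it is true. Consequence: letting a prohibited item through — security breach.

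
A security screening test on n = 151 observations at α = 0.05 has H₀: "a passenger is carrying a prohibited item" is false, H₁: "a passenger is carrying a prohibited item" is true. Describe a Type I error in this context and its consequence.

Type I error: rejecting H₀ when it is true — concluding that a passenger is carrying a prohibited item when in fact it is not. Consequence: detaining an innocent passenger — delay and inconvenience.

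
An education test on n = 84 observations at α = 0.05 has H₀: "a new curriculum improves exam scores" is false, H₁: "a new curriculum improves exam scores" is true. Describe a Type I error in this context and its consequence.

Type I error: rejecting H₀ when it is true — concluding that a new curriculum improves exam scores when in fact it is not. Consequence: adopting a curriculum that gives no real benefit — disruption for nothing.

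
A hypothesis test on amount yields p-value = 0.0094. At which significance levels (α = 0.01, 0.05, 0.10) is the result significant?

p = 0.0094. Significant at: α = 0.01, 0.05, 0.1.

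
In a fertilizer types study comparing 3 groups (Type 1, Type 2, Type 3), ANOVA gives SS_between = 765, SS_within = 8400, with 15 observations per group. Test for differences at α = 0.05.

df_between = 2, df_within = 42. F = MS_between/MS_within = 382.5/200.0 = 1.913. F_crit ≈ 3.22. Fail to reject H₀.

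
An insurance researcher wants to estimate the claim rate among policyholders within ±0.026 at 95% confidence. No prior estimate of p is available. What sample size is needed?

Conservative approach: use p = 0.5 (maximizes p(1-p) = 0.25). n = z²(0.25)/E² = 1.96²×0.25/0.026² = 1420.7 → n = 1421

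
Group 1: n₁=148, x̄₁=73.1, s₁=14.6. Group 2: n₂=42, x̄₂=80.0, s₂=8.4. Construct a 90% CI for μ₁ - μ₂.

Difference = -6.9. SE = √(14.6²/148 + 8.4²/42) = 1.766. CI = (-9.81, -3.99)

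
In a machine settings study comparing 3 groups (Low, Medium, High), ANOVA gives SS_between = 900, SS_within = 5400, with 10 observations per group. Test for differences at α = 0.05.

df_between = 2, df_within = 27. F = MS_between/MS_within = 450.0/200.0 = 2.25. F_crit ≈ 3.354. Fail to reject H₀.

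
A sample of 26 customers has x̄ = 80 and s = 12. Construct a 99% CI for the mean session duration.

CI = x̄ ± t*(s/√n) = 80 ± 2.787(12/√26) = (73.44, 86.56)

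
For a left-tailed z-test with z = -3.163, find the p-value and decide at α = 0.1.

p = P(Z < -3.163) = Φ(-3.163) ≈ 0.0008. Since p < 0.1, reject H₀ (significant) at α = 0.1.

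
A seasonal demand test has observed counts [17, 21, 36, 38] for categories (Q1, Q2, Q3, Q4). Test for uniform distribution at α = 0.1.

Expected = 28 each. χ² = Σ(O-E)²/E = 11.929. df = 3, critical value = 6.251. Reject H₀.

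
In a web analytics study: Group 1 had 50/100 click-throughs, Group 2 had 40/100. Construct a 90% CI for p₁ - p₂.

p̂₁ = 0.5, p̂₂ = 0.4. Difference = 0.1. CI = (-0.015, 0.215)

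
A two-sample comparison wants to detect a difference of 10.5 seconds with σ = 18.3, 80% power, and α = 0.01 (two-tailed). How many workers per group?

n per group = 2(z_α/2 + z_β)²σ²/d² = 2×(2.576 + 0.84)²×18.3²/10.5² = 70.9 → n = 71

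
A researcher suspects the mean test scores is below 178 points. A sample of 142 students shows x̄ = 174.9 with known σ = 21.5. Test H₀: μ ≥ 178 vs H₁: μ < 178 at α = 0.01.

z = -1.718. Critical value: -2.33. Fail to reject H₀.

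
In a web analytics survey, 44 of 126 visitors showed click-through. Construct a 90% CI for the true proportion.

p̂ = 0.349. CI = p̂ ± z*√(p̂(1-p̂)/n) = (0.279, 0.419)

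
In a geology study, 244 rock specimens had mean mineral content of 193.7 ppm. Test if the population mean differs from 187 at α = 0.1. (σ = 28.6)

z = (x̄ - μ₀)/(σ/√n) = (193.7 - 187)/(28.6/√244) = 3.659. Critical value: ±1.645. Since |3.659| > 1.645, Reject H₀.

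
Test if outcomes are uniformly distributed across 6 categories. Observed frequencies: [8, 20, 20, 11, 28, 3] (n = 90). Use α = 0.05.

Expected = 15 each. χ² = Σ(O-E)²/E = 28.533. df = 5, critical value = 11.07. Reject H₀.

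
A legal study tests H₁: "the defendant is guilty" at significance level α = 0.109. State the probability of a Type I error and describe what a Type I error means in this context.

P(Type I error) = α = 0.109. A Type I error is rejecting H₀ when H₀ is actually true (false positive) — here, concluding that the defendant is guilty when in fact this is not the case. Consequence: convicting an innocent person.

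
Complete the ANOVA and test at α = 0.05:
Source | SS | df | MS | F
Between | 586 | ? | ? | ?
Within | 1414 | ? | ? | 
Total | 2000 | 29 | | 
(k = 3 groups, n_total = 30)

df_between = 2, df_within = 27. MS_between = 293.0, MS_within = 52.37. F = 5.595, F_crit ≈ 3.354. Reject H₀.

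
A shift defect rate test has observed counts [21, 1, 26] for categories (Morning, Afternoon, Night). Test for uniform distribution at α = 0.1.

Expected = 16 each. χ² = Σ(O-E)²/E = 21.875. df = 2, critical value = 4.605. Reject H₀.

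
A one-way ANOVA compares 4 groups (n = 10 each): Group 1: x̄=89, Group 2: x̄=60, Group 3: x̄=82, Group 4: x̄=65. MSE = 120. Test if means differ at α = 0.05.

Grand mean = 74.0. SS_between = 5660.0, MS_between = 1886.67. F = 15.722, F_crit ≈ 2.866. Reject H₀.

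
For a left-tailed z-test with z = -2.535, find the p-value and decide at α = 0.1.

p = P(Z < -2.535) = Φ(-2.535) ≈ 0.0056. Since p < 0.1, reject H₀ (significant) at α = 0.1.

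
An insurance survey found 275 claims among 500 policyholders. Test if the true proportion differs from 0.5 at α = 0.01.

p̂ = 0.55, p₀ = 0.5. z = (p̂ - p₀)/√(p₀(1-p₀)/n) = 2.236. Critical: ±2.576. Fail to reject H₀.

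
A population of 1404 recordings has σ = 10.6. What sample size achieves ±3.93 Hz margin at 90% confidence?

Without FPC: n₀ = (1.645×10.6/3.93)² = 19.686. With FPC: n = n₀N/(n₀+N-1) = 19.4 → n = 20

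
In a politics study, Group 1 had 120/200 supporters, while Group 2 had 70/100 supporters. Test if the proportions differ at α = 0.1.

p̂₁ = 0.6, p̂₂ = 0.7, pooled p̂ = 0.633. z = -1.694. Critical: ±1.645. Reject H₀.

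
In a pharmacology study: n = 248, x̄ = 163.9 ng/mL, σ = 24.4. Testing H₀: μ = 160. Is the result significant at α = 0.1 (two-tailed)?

z = (163.9 - 160)/(24.4/√248) = 2.517. Since |z| > 1.645, significant at α = 0.1.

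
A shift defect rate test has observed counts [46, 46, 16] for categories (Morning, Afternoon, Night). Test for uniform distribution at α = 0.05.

Expected = 36 each. χ² = Σ(O-E)²/E = 16.667. df = 2, critical value = 5.991. Reject H₀.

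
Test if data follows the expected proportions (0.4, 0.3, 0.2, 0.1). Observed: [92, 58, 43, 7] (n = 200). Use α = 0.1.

Expected: [80.0, 60.0, 40.0, 20.0]. χ² = 10.542. df = 3, critical = 6.251. Reject H₀.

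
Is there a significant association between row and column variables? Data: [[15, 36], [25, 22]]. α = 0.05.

χ² = 5.726. df = 1, critical = 3.841. Reject H₀. Variables are dependent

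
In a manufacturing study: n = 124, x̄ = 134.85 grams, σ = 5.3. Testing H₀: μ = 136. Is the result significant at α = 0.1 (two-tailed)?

z = (134.85 - 136)/(5.3/√124) = -2.416. Since |z| > 1.645, significant at α = 0.1.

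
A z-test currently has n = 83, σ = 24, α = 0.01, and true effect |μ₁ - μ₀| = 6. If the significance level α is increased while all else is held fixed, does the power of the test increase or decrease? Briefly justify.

Power increases: a larger α lowers the critical value, so more of the H₁ sampling distribution falls in the rejection region.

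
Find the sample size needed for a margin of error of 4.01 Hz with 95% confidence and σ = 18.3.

n = (z*σ/E)² = (1.96×18.3/4.01)² = 80.01 → n = 81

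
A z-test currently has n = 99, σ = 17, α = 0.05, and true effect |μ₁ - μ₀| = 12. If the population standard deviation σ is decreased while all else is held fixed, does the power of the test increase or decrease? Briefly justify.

Power increases: a smaller σ shrinks the standard error σ/√n, moving the sampling distribution under H₁ further from the critical value.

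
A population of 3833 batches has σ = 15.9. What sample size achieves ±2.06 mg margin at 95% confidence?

Without FPC: n₀ = (1.96×15.9/2.06)² = 228.861. With FPC: n = n₀N/(n₀+N-1) = 216.02 → n = 217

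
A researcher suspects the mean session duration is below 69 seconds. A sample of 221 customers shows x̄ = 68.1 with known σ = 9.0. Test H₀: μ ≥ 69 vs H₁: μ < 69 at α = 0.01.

z = -1.487. Critical value: -2.33. Fail to reject H₀.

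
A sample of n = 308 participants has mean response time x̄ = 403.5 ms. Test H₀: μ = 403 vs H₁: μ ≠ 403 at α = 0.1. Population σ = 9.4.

z = (x̄ - μ₀)/(σ/√n) = (403.5 - 403)/(9.4/√308) = 0.934. Critical value: ±1.645. Since |0.934| ≤ 1.645, Fail to reject H₀.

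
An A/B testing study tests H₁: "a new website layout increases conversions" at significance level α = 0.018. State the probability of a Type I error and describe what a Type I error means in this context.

P(Type I error) = α = 0.018. A Type I error is rejecting H₀ when H₀ is actually true (false positive) — here, concluding that a new website layout increases conversions when in fact this is not the case. Consequence: rolling out a layout that doesn't actually help — wasted engineering effort.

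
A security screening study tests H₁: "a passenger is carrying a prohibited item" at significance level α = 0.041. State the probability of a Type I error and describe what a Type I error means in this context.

P(Type I error) = α = 0.041. A Type I error is rejecting H₀ when H₀ is actually true (false positive) — here, concluding that a passenger is carrying a prohibited item when in fact this is not the case. Consequence: detaining an innocent passenger — delay and inconvenience.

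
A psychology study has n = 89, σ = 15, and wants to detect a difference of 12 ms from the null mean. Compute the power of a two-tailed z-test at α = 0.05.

SE = σ/√n = 15/√89 = 1.59. Non-centrality λ = d/SE = 12/1.59 = 7.547. Power ≈ Φ(λ - z_{α/2}) = Φ(7.547 - 1.96) = Φ(5.587) = 1.0.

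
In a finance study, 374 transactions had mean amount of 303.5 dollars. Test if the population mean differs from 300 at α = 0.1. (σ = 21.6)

z = (x̄ - μ₀)/(σ/√n) = (303.5 - 300)/(21.6/√374) = 3.134. Critical value: ±1.645. Since |3.134| > 1.645, Reject H₀.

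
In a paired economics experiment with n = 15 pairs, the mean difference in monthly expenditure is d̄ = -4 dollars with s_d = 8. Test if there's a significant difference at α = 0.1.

t = d̄/(s_d/√n) = -4/(8/√15) = -1.936. df = 14, critical t = ±1.761. Reject H₀.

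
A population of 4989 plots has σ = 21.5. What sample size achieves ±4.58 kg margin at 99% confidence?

Without FPC: n₀ = (2.576×21.5/4.58)² = 146.23. With FPC: n = n₀N/(n₀+N-1) = 142.1 → n = 143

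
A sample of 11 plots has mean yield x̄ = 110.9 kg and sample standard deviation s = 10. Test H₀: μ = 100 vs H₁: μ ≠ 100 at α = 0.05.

t = (x̄ - μ₀)/(s/√n) = (110.9 - 100)/(10/√11) = 3.615. df = 10, critical t = ±2.228. Reject H₀.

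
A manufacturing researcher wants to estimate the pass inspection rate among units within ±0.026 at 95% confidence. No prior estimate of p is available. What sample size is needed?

Conservative approach: use p = 0.5 (maximizes p(1-p) = 0.25). n = z²(0.25)/E² = 1.96²×0.25/0.026² = 1420.7 → n = 1421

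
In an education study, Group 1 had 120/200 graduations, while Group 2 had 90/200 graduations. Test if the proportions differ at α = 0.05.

p̂₁ = 0.6, p̂₂ = 0.45, pooled p̂ = 0.525. z = 3.004. Critical: ±1.96. Reject H₀.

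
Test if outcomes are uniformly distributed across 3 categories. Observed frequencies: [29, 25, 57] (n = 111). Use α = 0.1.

Expected = 37 each. χ² = Σ(O-E)²/E = 16.432. df = 2, critical value = 4.605. Reject H₀.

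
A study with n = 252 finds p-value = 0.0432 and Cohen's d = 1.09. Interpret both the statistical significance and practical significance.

Statistically significant (p = 0.0432 < 0.05). Cohen's d = 1.09 indicates a large effect size. Both statistical and practical significance should be considered.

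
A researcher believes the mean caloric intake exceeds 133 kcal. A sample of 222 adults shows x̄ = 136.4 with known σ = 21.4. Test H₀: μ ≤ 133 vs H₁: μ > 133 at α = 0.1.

z = 2.367. Critical value: 1.28. Reject H₀.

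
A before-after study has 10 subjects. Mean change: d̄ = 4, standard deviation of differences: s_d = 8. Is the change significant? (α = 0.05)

t = d̄/(s_d/√n) = 4/(8/√10) = 1.581. df = 9, critical t = ±2.262. Fail to reject H₀.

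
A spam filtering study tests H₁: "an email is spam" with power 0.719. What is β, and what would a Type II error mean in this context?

β = 1 - power = 1 - 0.719 = 0.281. A Type II error is failing to reject H₀ when H₀ is false (false negative) — here, failing to conclude that an email is spam when in fact it is true. Consequence: a spam email lands in the inbox.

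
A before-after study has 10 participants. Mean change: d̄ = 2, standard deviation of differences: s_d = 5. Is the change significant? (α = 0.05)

t = d̄/(s_d/√n) = 2/(5/√10) = 1.265. df = 9, critical t = ±2.262. Fail to reject H₀.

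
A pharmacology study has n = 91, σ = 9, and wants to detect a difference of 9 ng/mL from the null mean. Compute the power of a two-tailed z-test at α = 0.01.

SE = σ/√n = 9/√91 = 0.943. Non-centrality λ = d/SE = 9/0.943 = 9.539. Power ≈ Φ(λ - z_{α/2}) = Φ(9.539 - 2.576) = Φ(6.963) = 1.0.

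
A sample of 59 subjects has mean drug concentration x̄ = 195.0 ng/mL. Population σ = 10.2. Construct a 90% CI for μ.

CI = x̄ ± z*(σ/√n) = 195.0 ± 1.645(10.2/√59) = 195.0 ± 2.18 = (192.82, 197.18)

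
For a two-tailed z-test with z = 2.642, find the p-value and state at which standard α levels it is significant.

p = 2·P(Z > |2.642|) = 2·(1 - Φ(2.642)) ≈ 0.0082. Significant at α = 0.1; Significant at α = 0.05; Significant at α = 0.01.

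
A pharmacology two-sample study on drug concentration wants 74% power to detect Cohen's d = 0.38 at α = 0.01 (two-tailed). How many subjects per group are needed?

z_{α/2} = 2.576, z_β = Φ⁻¹(0.74) = 0.643. For small effect (d = 0.38): n per group = 2(z_{α/2} + z_β)²/d² = 2(2.576 + 0.643)²/0.38² = 143.5 → 144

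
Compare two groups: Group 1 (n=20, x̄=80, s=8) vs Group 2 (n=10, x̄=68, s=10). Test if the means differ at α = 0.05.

Pooled sp = 8.69. t = 3.564, df = 28. Critical t = ±2.048. Reject H₀.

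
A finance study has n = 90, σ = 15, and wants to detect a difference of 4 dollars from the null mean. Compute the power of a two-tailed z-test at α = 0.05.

SE = σ/√n = 15/√90 = 1.581. Non-centrality λ = d/SE = 4/1.581 = 2.53. Power ≈ Φ(λ - z_{α/2}) = Φ(2.53 - 1.96) = Φ(0.57) = 0.716.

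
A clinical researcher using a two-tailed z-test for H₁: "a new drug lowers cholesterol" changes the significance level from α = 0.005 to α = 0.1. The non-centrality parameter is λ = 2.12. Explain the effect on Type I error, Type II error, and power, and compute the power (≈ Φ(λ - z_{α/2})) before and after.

Increasing α from 0.005 to 0.1:
• Type I error rate increases (α is the Type I rate by definition).
• Critical value moves from z_{α/2} = 2.807 to 1.645, so power = Φ(λ - z_{α/2}) goes from Φ(2.12 - 2.807) = 0.246 to Φ(2.12 - 1.645) = 0.683.
• Type II error rate β = 1 - power therefore decreases (0.754 → 0.317).
Appropriate when false negatives are costly — here, shelving an effective drug — patients miss out on a treatment that would have helped.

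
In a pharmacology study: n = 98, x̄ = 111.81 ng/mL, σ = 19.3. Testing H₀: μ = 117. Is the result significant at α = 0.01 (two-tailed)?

z = (111.81 - 117)/(19.3/√98) = -2.662. Since |z| > 2.576, significant at α = 0.01.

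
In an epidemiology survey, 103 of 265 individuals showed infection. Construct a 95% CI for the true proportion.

p̂ = 0.389. CI = p̂ ± z*√(p̂(1-p̂)/n) = (0.33, 0.447)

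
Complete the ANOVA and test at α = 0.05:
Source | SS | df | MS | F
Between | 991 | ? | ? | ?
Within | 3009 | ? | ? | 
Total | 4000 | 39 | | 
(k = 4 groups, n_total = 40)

df_between = 3, df_within = 36. MS_between = 330.33, MS_within = 83.58. F = 3.952, F_crit ≈ 2.866. Reject H₀.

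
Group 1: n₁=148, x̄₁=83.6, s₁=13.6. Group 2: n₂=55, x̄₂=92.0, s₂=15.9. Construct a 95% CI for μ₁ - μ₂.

Difference = -8.4. SE = √(13.6²/148 + 15.9²/55) = 2.418. CI = (-13.14, -3.66)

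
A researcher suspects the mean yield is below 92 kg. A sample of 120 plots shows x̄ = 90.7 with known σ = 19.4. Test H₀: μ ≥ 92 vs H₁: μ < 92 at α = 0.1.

z = -0.734. Critical value: -1.28. Fail to reject H₀.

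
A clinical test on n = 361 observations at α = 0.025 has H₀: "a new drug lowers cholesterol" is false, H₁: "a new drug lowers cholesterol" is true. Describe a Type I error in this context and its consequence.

Type I error: rejecting H₀ when it is true — concluding that a new drug lowers cholesterol when in fact it is not. Consequence: approving an ineffective drug — patients take a useless medication and may skip effective alternatives.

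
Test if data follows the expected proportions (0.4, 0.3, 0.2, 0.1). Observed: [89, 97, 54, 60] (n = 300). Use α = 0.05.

Expected: [120.0, 90.0, 60.0, 30.0]. χ² = 39.153. df = 3, critical = 7.815. Reject H₀.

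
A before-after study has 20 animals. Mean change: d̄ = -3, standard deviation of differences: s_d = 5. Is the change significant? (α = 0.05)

t = d̄/(s_d/√n) = -3/(5/√20) = -2.683. df = 19, critical t = ±2.093. Reject H₀.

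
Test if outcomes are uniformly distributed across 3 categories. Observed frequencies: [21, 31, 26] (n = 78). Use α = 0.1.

Expected = 26 each. χ² = Σ(O-E)²/E = 1.923. df = 2, critical value = 4.605. Fail to reject H₀.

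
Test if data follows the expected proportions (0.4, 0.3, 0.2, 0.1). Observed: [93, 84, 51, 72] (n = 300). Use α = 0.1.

Expected: [120.0, 90.0, 60.0, 30.0]. χ² = 66.625. df = 3, critical = 6.251. Reject H₀.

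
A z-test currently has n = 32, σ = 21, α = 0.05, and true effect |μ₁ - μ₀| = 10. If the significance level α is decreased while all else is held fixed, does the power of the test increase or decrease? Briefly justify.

Power decreases: a smaller α raises the critical value, so less of the H₁ sampling distribution falls in the rejection region.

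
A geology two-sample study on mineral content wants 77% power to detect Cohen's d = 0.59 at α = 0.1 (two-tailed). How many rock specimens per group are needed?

z_{α/2} = 1.645, z_β = Φ⁻¹(0.77) = 0.739. For medium effect (d = 0.59): n per group = 2(z_{α/2} + z_β)²/d² = 2(1.645 + 0.739)²/0.59² = 32.7 → 33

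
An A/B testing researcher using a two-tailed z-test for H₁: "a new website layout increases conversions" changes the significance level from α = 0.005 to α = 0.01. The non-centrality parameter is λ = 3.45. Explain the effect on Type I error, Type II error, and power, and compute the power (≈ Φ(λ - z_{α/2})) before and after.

Increasing α from 0.005 to 0.01:
• Type I error rate increases (α is the Type I rate by definition).
• Critical value moves from z_{α/2} = 2.807 to 2.576, so power = Φ(λ - z_{α/2}) goes from Φ(3.45 - 2.807) = 0.74 to Φ(3.45 - 2.576) = 0.809.
• Type II error rate β = 1 - power therefore decreases (0.26 → 0.191).
Appropriate when false negatives are costly — here, discarding a layout that would have improved conversions — lost revenue.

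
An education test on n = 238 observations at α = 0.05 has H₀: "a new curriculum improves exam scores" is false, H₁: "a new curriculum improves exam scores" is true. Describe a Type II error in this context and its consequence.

Type II error: failing to reject H₀ when it is false — concluding that a new curriculum improves exam scores is not supported when in fact it is. Consequence: keeping the old curriculum when the new one would have helped students.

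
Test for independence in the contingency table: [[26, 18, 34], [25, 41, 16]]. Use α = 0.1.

χ² = 15.375. df = 2, critical = 4.605. Reject H₀. Variables are dependent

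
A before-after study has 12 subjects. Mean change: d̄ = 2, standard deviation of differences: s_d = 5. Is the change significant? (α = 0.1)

t = d̄/(s_d/√n) = 2/(5/√12) = 1.386. df = 11, critical t = ±1.796. Fail to reject H₀.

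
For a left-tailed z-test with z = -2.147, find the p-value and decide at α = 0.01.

p = P(Z < -2.147) = Φ(-2.147) ≈ 0.0159. Since p ≥ 0.01, fail to reject H₀ (not significant) at α = 0.01.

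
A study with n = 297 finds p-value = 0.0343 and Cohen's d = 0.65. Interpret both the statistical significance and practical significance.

Statistically significant (p = 0.0343 < 0.05). Cohen's d = 0.65 indicates a medium effect size. Both statistical and practical significance should be considered.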